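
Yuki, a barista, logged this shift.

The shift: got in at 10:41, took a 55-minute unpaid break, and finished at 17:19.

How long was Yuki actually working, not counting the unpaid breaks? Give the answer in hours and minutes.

5 h 43 min

The shift: 10:41–17:19 = 6 h 38 min; less 55 min break → 5 h 43 min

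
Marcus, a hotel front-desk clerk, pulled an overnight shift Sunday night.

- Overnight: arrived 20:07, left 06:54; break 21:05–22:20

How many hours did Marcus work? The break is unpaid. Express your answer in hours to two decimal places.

9.53 hours

Overnight: 20:07 → midnight = 3 h 53 min; midnight → 06:54 = 6 h 54 min; span 10 h 47 min; less 75 min break → 9 h 32 min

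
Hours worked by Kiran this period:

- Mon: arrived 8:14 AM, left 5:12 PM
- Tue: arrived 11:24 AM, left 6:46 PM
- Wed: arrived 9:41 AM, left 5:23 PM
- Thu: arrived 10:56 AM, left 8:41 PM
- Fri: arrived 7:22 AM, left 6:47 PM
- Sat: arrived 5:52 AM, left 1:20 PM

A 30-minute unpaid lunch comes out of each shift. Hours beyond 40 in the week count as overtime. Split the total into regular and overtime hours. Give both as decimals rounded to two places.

Mon: 8:14 AM–5:12 PM = 8 h 58 min; less 30 min break → 8 h 28 min
Tue: 11:24 AM–6:46 PM = 7 h 22 min; less 30 min break → 6 h 52 min
Wed: 9:41 AM–5:23 PM = 7 h 42 min; less 30 min break → 7 h 12 min
Thu: 10:56 AM–8:41 PM = 9 h 45 min; less 30 min break → 9 h 15 min
Fri: 7:22 AM–6:47 PM = 11 h 25 min; less 30 min break → 10 h 55 min
Sat: 5:52 AM–1:20 PM = 7 h 28 min; less 30 min break → 6 h 58 min
Total worked: 49 h 40 min = 49.67 h.
Threshold 40 h → overtime 9 h 40 min, regular 40 h 0 min.

Regular 40.00 hours, overtime 9.67 hours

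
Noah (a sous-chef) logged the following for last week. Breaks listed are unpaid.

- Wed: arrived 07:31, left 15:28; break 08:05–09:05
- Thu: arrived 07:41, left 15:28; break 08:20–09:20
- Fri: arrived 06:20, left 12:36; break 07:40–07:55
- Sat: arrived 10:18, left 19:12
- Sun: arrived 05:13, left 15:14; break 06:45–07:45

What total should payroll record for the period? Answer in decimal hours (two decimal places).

37.67 hours

Wed: 07:31–15:28 = 7 h 57 min; less 60 min break → 6 h 57 min
Thu: 07:41–15:28 = 7 h 47 min; less 60 min break → 6 h 47 min
Fri: 06:20–12:36 = 6 h 16 min; less 15 min break → 6 h 1 min
Sat: 10:18–19:12 = 8 h 54 min
Sun: 05:13–15:14 = 10 h 1 min; less 60 min break → 9 h 1 min
Total: 6 h 57 min + 6 h 47 min + 6 h 1 min + 8 h 54 min + 9 h 1 min = 37 h 40 min.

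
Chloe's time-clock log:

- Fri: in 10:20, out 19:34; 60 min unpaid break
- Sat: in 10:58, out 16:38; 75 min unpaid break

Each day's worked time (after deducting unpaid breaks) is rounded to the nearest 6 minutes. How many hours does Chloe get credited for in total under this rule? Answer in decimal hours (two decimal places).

12.60 hours

Fri: 10:20–19:34 = 9 h 14 min − 60 min = 8 h 14 min → rounds to 8 h 12 min
Sat: 10:58–16:38 = 5 h 40 min − 75 min = 4 h 25 min → rounds to 4 h 24 min
Total credited: 12 h 36 min.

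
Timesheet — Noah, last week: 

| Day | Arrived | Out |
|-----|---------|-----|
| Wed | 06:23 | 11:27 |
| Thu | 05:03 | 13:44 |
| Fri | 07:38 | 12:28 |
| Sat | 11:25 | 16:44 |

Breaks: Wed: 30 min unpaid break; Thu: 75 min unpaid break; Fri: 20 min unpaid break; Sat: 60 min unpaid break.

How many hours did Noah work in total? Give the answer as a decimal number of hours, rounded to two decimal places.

Wed: 06:23–11:27 = 5 h 4 min; less 30 min break → 4 h 34 min
Thu: 05:03–13:44 = 8 h 41 min; less 75 min break → 7 h 26 min
Fri: 07:38–12:28 = 4 h 50 min; less 20 min break → 4 h 30 min
Sat: 11:25–16:44 = 5 h 19 min; less 60 min break → 4 h 19 min
Total: 4 h 34 min + 7 h 26 min + 4 h 30 min + 4 h 19 min = 20 h 49 min.

20.82 hours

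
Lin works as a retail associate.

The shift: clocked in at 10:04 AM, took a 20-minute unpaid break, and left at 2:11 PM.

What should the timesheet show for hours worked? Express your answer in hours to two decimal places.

The shift: 10:04 AM–2:11 PM = 4 h 7 min; less 20 min break → 3 h 47 min

3.78 hours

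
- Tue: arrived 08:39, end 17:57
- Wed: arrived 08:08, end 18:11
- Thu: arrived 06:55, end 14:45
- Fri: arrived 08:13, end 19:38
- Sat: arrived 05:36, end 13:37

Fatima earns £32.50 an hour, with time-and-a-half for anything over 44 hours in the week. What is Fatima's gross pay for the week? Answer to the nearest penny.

Tue: 08:39–17:57 = 9 h 18 min
Wed: 08:08–18:11 = 10 h 3 min
Thu: 06:55–14:45 = 7 h 50 min
Fri: 08:13–19:38 = 11 h 25 min
Sat: 05:36–13:37 = 8 h 1 min
Total worked: 46 h 37 min = 2797 min.
Regular 44 h 0 min = 2640 min at £32.50/h; overtime 2 h 37 min = 157 min at £48.75/h.
Pay = (2640 × £32.50 + 157 × £48.75) ÷ 60 = £1557.56.

£1557.56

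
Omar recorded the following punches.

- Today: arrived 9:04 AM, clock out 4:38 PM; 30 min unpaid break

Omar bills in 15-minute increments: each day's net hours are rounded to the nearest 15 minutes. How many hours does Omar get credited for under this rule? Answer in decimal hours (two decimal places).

Today: 9:04 AM–4:38 PM = 7 h 34 min − 30 min = 7 h 4 min → rounds to 7 h 0 min

7.00 hours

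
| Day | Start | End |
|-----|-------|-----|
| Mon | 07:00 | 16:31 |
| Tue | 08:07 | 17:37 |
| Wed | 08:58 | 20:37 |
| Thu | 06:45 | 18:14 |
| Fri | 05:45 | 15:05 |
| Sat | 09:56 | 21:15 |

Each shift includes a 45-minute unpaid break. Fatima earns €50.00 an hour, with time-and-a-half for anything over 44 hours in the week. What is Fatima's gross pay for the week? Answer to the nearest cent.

€3272.50

Mon: 07:00–16:31 = 9 h 31 min; less 45 min break → 8 h 46 min
Tue: 08:07–17:37 = 9 h 30 min; less 45 min break → 8 h 45 min
Wed: 08:58–20:37 = 11 h 39 min; less 45 min break → 10 h 54 min
Thu: 06:45–18:14 = 11 h 29 min; less 45 min break → 10 h 44 min
Fri: 05:45–15:05 = 9 h 20 min; less 45 min break → 8 h 35 min
Sat: 09:56–21:15 = 11 h 19 min; less 45 min break → 10 h 34 min
Total worked: 58 h 18 min = 3498 min.
Regular 44 h 0 min = 2640 min at €50.00/h; overtime 14 h 18 min = 858 min at €75.00/h.
Pay = (2640 × €50.00 + 858 × €75.00) ÷ 60 = €3272.50.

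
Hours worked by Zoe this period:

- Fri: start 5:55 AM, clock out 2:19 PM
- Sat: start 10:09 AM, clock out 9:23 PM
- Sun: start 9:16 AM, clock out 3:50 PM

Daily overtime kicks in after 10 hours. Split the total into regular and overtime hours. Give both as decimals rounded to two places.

Regular 24.97 hours, overtime 1.23 hours

Fri: 5:55 AM–2:19 PM = 8 h 24 min
Sat: 10:09 AM–9:23 PM = 11 h 14 min
Sun: 9:16 AM–3:50 PM = 6 h 34 min
Fri reg 8 h 24 min / OT 0 h 0 min; Sat reg 10 h 0 min / OT 1 h 14 min; Sun reg 6 h 34 min / OT 0 h 0 min.
Totals: regular 24 h 58 min, overtime 1 h 14 min.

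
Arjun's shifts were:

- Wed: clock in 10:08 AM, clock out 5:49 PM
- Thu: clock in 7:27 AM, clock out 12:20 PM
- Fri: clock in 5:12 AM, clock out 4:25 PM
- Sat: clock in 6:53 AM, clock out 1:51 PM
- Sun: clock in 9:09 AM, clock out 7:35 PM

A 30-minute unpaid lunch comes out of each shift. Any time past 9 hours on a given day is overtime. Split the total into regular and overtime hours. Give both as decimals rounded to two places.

Wed: 10:08 AM–5:49 PM = 7 h 41 min; less 30 min break → 7 h 11 min
Thu: 7:27 AM–12:20 PM = 4 h 53 min; less 30 min break → 4 h 23 min
Fri: 5:12 AM–4:25 PM = 11 h 13 min; less 30 min break → 10 h 43 min
Sat: 6:53 AM–1:51 PM = 6 h 58 min; less 30 min break → 6 h 28 min
Sun: 9:09 AM–7:35 PM = 10 h 26 min; less 30 min break → 9 h 56 min
Wed reg 7 h 11 min / OT 0 h 0 min; Thu reg 4 h 23 min / OT 0 h 0 min; Fri reg 9 h 0 min / OT 1 h 43 min; Sat reg 6 h 28 min / OT 0 h 0 min; Sun reg 9 h 0 min / OT 0 h 56 min.
Totals: regular 36 h 2 min, overtime 2 h 39 min.

Regular 36.03 hours, overtime 2.65 hours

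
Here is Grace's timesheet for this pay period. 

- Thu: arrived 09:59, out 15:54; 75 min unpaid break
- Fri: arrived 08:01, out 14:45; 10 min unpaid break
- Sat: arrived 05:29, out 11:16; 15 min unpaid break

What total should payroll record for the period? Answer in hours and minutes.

16 h 46 min

Thu: 09:59–15:54 = 5 h 55 min; less 75 min break → 4 h 40 min
Fri: 08:01–14:45 = 6 h 44 min; less 10 min break → 6 h 34 min
Sat: 05:29–11:16 = 5 h 47 min; less 15 min break → 5 h 32 min
Total: 4 h 40 min + 6 h 34 min + 5 h 32 min = 16 h 46 min.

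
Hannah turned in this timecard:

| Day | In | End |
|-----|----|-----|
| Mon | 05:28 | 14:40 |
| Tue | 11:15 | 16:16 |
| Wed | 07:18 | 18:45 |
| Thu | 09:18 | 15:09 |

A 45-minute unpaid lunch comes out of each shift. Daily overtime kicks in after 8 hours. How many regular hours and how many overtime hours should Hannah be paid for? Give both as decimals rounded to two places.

Regular 25.37 hours, overtime 3.15 hours

Mon: 05:28–14:40 = 9 h 12 min; less 45 min break → 8 h 27 min
Tue: 11:15–16:16 = 5 h 1 min; less 45 min break → 4 h 16 min
Wed: 07:18–18:45 = 11 h 27 min; less 45 min break → 10 h 42 min
Thu: 09:18–15:09 = 5 h 51 min; less 45 min break → 5 h 6 min
Mon reg 8 h 0 min / OT 0 h 27 min; Tue reg 4 h 16 min / OT 0 h 0 min; Wed reg 8 h 0 min / OT 2 h 42 min; Thu reg 5 h 6 min / OT 0 h 0 min.
Totals: regular 25 h 22 min, overtime 3 h 9 min.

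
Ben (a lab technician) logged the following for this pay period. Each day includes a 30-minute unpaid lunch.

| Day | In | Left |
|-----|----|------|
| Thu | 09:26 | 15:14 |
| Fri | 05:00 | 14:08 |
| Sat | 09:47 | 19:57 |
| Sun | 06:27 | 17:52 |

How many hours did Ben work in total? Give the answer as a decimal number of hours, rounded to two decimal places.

Thu: 09:26–15:14 = 5 h 48 min; less 30 min break → 5 h 18 min
Fri: 05:00–14:08 = 9 h 8 min; less 30 min break → 8 h 38 min
Sat: 09:47–19:57 = 10 h 10 min; less 30 min break → 9 h 40 min
Sun: 06:27–17:52 = 11 h 25 min; less 30 min break → 10 h 55 min
Total: 5 h 18 min + 8 h 38 min + 9 h 40 min + 10 h 55 min = 34 h 31 min.

34.52 hours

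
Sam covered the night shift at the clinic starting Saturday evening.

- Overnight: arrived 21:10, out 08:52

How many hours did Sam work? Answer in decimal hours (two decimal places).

Overnight: 21:10 → midnight = 2 h 50 min; midnight → 08:52 = 8 h 52 min; span 11 h 42 min

11.70 hours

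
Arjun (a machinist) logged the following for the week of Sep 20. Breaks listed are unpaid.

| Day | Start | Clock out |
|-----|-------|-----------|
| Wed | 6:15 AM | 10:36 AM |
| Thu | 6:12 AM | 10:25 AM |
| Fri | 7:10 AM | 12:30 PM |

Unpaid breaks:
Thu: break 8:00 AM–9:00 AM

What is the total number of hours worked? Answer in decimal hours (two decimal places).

12.90 hours

Wed: 6:15 AM–10:36 AM = 4 h 21 min
Thu: 6:12 AM–10:25 AM = 4 h 13 min; less 60 min break → 3 h 13 min
Fri: 7:10 AM–12:30 PM = 5 h 20 min
Total: 4 h 21 min + 3 h 13 min + 5 h 20 min = 12 h 54 min.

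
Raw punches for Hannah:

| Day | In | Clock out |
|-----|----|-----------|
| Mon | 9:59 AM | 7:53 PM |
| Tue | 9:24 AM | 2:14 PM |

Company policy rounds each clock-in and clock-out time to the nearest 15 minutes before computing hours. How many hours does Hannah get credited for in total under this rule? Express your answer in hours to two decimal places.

Mon: in 9:59 AM→10:00 AM, out 7:53 PM→8:00 PM; 10 h 0 min
Tue: in 9:24 AM→9:30 AM, out 2:14 PM→2:15 PM; 4 h 45 min
Total credited: 14 h 45 min.

14.75 hours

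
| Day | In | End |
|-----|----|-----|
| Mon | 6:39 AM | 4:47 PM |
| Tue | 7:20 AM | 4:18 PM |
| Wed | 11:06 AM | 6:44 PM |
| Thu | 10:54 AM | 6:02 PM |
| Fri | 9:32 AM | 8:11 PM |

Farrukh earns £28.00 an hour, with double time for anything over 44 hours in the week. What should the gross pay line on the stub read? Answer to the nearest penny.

Mon: 6:39 AM–4:47 PM = 10 h 8 min
Tue: 7:20 AM–4:18 PM = 8 h 58 min
Wed: 11:06 AM–6:44 PM = 7 h 38 min
Thu: 10:54 AM–6:02 PM = 7 h 8 min
Fri: 9:32 AM–8:11 PM = 10 h 39 min
Total worked: 44 h 31 min = 2671 min.
Regular 44 h 0 min = 2640 min at £28.00/h; overtime 0 h 31 min = 31 min at £56.00/h.
Pay = (2640 × £28.00 + 31 × £56.00) ÷ 60 = £1260.93.

£1260.93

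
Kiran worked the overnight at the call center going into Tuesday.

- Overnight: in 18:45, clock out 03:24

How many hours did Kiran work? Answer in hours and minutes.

Overnight: 18:45 → midnight = 5 h 15 min; midnight → 03:24 = 3 h 24 min; span 8 h 39 min

8 h 39 min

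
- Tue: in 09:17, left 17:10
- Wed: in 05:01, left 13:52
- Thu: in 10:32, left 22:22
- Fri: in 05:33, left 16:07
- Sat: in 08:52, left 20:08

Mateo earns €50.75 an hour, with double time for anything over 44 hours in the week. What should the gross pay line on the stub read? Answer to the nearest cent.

Tue: 09:17–17:10 = 7 h 53 min
Wed: 05:01–13:52 = 8 h 51 min
Thu: 10:32–22:22 = 11 h 50 min
Fri: 05:33–16:07 = 10 h 34 min
Sat: 08:52–20:08 = 11 h 16 min
Total worked: 50 h 24 min = 3024 min.
Regular 44 h 0 min = 2640 min at €50.75/h; overtime 6 h 24 min = 384 min at €101.50/h.
Pay = (2640 × €50.75 + 384 × €101.50) ÷ 60 = €2882.60.

€2882.60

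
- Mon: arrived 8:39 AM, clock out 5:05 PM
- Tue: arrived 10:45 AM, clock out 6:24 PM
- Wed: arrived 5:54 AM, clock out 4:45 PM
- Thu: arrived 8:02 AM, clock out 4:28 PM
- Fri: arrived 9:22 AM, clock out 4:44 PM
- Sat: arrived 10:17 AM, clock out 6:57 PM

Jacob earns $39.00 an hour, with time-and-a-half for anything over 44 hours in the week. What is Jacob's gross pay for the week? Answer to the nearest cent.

Mon: 8:39 AM–5:05 PM = 8 h 26 min
Tue: 10:45 AM–6:24 PM = 7 h 39 min
Wed: 5:54 AM–4:45 PM = 10 h 51 min
Thu: 8:02 AM–4:28 PM = 8 h 26 min
Fri: 9:22 AM–4:44 PM = 7 h 22 min
Sat: 10:17 AM–6:57 PM = 8 h 40 min
Total worked: 51 h 24 min = 3084 min.
Regular 44 h 0 min = 2640 min at $39.00/h; overtime 7 h 24 min = 444 min at $58.50/h.
Pay = (2640 × $39.00 + 444 × $58.50) ÷ 60 = $2148.90.

$2148.90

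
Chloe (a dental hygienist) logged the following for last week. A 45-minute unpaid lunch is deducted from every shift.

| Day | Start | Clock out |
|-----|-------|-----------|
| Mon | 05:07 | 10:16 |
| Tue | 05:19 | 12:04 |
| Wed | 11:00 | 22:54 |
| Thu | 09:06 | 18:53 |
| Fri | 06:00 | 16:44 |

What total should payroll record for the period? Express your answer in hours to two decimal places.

Mon: 05:07–10:16 = 5 h 9 min; less 45 min break → 4 h 24 min
Tue: 05:19–12:04 = 6 h 45 min; less 45 min break → 6 h 0 min
Wed: 11:00–22:54 = 11 h 54 min; less 45 min break → 11 h 9 min
Thu: 09:06–18:53 = 9 h 47 min; less 45 min break → 9 h 2 min
Fri: 06:00–16:44 = 10 h 44 min; less 45 min break → 9 h 59 min
Total: 4 h 24 min + 6 h 0 min + 11 h 9 min + 9 h 2 min + 9 h 59 min = 40 h 34 min.

40.57 hours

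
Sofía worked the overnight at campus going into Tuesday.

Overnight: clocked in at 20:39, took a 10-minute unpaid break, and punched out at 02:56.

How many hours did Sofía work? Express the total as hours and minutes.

Overnight: 20:39 → midnight = 3 h 21 min; midnight → 02:56 = 2 h 56 min; span 6 h 17 min; less 10 min break → 6 h 7 min

6 h 7 min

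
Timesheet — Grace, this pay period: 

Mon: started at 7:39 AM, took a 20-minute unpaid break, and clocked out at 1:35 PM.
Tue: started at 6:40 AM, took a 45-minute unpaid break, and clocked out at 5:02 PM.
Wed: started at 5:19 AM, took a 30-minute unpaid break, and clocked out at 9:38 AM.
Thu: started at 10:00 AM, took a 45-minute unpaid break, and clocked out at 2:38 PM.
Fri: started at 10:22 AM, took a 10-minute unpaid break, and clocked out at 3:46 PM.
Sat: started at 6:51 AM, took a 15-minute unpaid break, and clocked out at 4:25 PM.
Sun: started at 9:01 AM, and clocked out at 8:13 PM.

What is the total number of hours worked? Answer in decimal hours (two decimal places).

48.67 hours

Mon: 7:39 AM–1:35 PM = 5 h 56 min; less 20 min break → 5 h 36 min
Tue: 6:40 AM–5:02 PM = 10 h 22 min; less 45 min break → 9 h 37 min
Wed: 5:19 AM–9:38 AM = 4 h 19 min; less 30 min break → 3 h 49 min
Thu: 10:00 AM–2:38 PM = 4 h 38 min; less 45 min break → 3 h 53 min
Fri: 10:22 AM–3:46 PM = 5 h 24 min; less 10 min break → 5 h 14 min
Sat: 6:51 AM–4:25 PM = 9 h 34 min; less 15 min break → 9 h 19 min
Sun: 9:01 AM–8:13 PM = 11 h 12 min
Total: 5 h 36 min + 9 h 37 min + 3 h 49 min + 3 h 53 min + 5 h 14 min + 9 h 19 min + 11 h 12 min = 48 h 40 min.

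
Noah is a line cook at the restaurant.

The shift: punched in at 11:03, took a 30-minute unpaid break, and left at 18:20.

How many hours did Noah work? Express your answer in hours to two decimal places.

6.78 hours

The shift: 11:03–18:20 = 7 h 17 min; less 30 min break → 6 h 47 min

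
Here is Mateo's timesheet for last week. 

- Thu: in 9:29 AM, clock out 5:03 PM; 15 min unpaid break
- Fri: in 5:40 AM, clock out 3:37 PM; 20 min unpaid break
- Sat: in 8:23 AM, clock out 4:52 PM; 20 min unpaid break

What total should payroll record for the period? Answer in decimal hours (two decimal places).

25.08 hours

Thu: 9:29 AM–5:03 PM = 7 h 34 min; less 15 min break → 7 h 19 min
Fri: 5:40 AM–3:37 PM = 9 h 57 min; less 20 min break → 9 h 37 min
Sat: 8:23 AM–4:52 PM = 8 h 29 min; less 20 min break → 8 h 9 min
Total: 7 h 19 min + 9 h 37 min + 8 h 9 min = 25 h 5 min.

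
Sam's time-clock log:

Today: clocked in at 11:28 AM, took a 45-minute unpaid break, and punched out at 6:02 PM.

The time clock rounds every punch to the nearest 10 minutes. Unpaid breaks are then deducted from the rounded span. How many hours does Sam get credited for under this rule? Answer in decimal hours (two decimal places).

Today: in 11:28 AM→11:30 AM, out 6:02 PM→6:00 PM; 6 h 30 min − 45 min = 5 h 45 min

5.75 hours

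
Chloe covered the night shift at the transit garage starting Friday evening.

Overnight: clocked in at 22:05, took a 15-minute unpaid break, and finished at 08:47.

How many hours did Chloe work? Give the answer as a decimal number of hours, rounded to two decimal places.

10.45 hours

Overnight: 22:05 → midnight = 1 h 55 min; midnight → 08:47 = 8 h 47 min; span 10 h 42 min; less 15 min break → 10 h 27 min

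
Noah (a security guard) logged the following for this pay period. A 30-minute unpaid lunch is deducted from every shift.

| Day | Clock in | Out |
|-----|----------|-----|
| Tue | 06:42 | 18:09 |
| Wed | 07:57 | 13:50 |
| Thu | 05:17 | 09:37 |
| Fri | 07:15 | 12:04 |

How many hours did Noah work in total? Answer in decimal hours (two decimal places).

Tue: 06:42–18:09 = 11 h 27 min; less 30 min break → 10 h 57 min
Wed: 07:57–13:50 = 5 h 53 min; less 30 min break → 5 h 23 min
Thu: 05:17–09:37 = 4 h 20 min; less 30 min break → 3 h 50 min
Fri: 07:15–12:04 = 4 h 49 min; less 30 min break → 4 h 19 min
Total: 10 h 57 min + 5 h 23 min + 3 h 50 min + 4 h 19 min = 24 h 29 min.

24.48 hours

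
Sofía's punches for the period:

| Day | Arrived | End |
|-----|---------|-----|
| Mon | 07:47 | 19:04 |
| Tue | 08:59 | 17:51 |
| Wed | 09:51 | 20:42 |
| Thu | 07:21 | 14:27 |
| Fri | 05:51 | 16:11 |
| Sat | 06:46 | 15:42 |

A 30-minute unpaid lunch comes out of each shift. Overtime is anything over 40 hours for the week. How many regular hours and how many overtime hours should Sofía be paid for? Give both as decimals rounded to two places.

Regular 40.00 hours, overtime 14.37 hours

Mon: 07:47–19:04 = 11 h 17 min; less 30 min break → 10 h 47 min
Tue: 08:59–17:51 = 8 h 52 min; less 30 min break → 8 h 22 min
Wed: 09:51–20:42 = 10 h 51 min; less 30 min break → 10 h 21 min
Thu: 07:21–14:27 = 7 h 6 min; less 30 min break → 6 h 36 min
Fri: 05:51–16:11 = 10 h 20 min; less 30 min break → 9 h 50 min
Sat: 06:46–15:42 = 8 h 56 min; less 30 min break → 8 h 26 min
Total worked: 54 h 22 min = 54.37 h.
Threshold 40 h → overtime 14 h 22 min, regular 40 h 0 min.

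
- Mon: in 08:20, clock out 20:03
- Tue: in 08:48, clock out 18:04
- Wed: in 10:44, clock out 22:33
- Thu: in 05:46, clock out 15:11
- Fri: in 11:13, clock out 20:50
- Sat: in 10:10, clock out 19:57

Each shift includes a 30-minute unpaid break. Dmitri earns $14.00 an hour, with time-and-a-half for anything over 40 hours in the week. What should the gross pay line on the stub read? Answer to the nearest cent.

$950.95

Mon: 08:20–20:03 = 11 h 43 min; less 30 min break → 11 h 13 min
Tue: 08:48–18:04 = 9 h 16 min; less 30 min break → 8 h 46 min
Wed: 10:44–22:33 = 11 h 49 min; less 30 min break → 11 h 19 min
Thu: 05:46–15:11 = 9 h 25 min; less 30 min break → 8 h 55 min
Fri: 11:13–20:50 = 9 h 37 min; less 30 min break → 9 h 7 min
Sat: 10:10–19:57 = 9 h 47 min; less 30 min break → 9 h 17 min
Total worked: 58 h 37 min = 3517 min.
Regular 40 h 0 min = 2400 min at $14.00/h; overtime 18 h 37 min = 1117 min at $21.00/h.
Pay = (2400 × $14.00 + 1117 × $21.00) ÷ 60 = $950.95.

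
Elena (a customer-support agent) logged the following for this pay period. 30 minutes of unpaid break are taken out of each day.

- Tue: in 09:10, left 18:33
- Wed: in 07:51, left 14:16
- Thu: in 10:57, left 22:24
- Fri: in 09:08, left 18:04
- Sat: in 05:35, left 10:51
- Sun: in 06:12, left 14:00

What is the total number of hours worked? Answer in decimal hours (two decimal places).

Tue: 09:10–18:33 = 9 h 23 min; less 30 min break → 8 h 53 min
Wed: 07:51–14:16 = 6 h 25 min; less 30 min break → 5 h 55 min
Thu: 10:57–22:24 = 11 h 27 min; less 30 min break → 10 h 57 min
Fri: 09:08–18:04 = 8 h 56 min; less 30 min break → 8 h 26 min
Sat: 05:35–10:51 = 5 h 16 min; less 30 min break → 4 h 46 min
Sun: 06:12–14:00 = 7 h 48 min; less 30 min break → 7 h 18 min
Total: 8 h 53 min + 5 h 55 min + 10 h 57 min + 8 h 26 min + 4 h 46 min + 7 h 18 min = 46 h 15 min.

46.25 hours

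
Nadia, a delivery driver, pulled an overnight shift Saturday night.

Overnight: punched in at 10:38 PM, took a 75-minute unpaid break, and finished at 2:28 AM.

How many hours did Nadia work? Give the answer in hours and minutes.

2 h 35 min

Overnight: 10:38 PM → midnight = 1 h 22 min; midnight → 2:28 AM = 2 h 28 min; span 3 h 50 min; less 75 min break → 2 h 35 min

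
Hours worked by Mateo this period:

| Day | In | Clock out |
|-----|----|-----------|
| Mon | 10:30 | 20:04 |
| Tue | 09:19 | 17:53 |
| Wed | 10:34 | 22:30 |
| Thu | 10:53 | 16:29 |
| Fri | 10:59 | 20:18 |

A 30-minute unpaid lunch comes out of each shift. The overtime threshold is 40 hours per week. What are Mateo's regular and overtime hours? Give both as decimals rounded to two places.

Mon: 10:30–20:04 = 9 h 34 min; less 30 min break → 9 h 4 min
Tue: 09:19–17:53 = 8 h 34 min; less 30 min break → 8 h 4 min
Wed: 10:34–22:30 = 11 h 56 min; less 30 min break → 11 h 26 min
Thu: 10:53–16:29 = 5 h 36 min; less 30 min break → 5 h 6 min
Fri: 10:59–20:18 = 9 h 19 min; less 30 min break → 8 h 49 min
Total worked: 42 h 29 min = 42.48 h.
Threshold 40 h → overtime 2 h 29 min, regular 40 h 0 min.

Regular 40.00 hours, overtime 2.48 hours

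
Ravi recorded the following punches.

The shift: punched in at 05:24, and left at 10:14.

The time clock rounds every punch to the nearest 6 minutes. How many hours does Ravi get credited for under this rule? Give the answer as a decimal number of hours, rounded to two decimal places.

The shift: in 05:24→05:24, out 10:14→10:12; 4 h 48 min

4.80 hours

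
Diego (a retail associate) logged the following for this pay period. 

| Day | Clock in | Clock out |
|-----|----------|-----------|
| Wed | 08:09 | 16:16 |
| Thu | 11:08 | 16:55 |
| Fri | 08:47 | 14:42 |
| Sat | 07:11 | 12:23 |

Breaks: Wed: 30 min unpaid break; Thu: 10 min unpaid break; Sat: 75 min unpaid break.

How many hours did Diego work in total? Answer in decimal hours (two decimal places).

Wed: 08:09–16:16 = 8 h 7 min; less 30 min break → 7 h 37 min
Thu: 11:08–16:55 = 5 h 47 min; less 10 min break → 5 h 37 min
Fri: 08:47–14:42 = 5 h 55 min
Sat: 07:11–12:23 = 5 h 12 min; less 75 min break → 3 h 57 min
Total: 7 h 37 min + 5 h 37 min + 5 h 55 min + 3 h 57 min = 23 h 6 min.

23.10 hours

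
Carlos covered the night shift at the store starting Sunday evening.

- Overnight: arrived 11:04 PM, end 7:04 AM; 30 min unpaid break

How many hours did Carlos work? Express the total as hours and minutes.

7 h 30 min

Overnight: 11:04 PM → midnight = 0 h 56 min; midnight → 7:04 AM = 7 h 4 min; span 8 h 0 min; less 30 min break → 7 h 30 min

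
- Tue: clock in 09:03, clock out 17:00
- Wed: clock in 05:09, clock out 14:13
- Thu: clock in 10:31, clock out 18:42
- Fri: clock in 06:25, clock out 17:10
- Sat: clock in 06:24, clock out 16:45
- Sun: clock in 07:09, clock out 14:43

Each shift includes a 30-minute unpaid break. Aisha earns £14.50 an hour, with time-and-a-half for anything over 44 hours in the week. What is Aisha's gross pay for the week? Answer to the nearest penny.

£787.35

Tue: 09:03–17:00 = 7 h 57 min; less 30 min break → 7 h 27 min
Wed: 05:09–14:13 = 9 h 4 min; less 30 min break → 8 h 34 min
Thu: 10:31–18:42 = 8 h 11 min; less 30 min break → 7 h 41 min
Fri: 06:25–17:10 = 10 h 45 min; less 30 min break → 10 h 15 min
Sat: 06:24–16:45 = 10 h 21 min; less 30 min break → 9 h 51 min
Sun: 07:09–14:43 = 7 h 34 min; less 30 min break → 7 h 4 min
Total worked: 50 h 52 min = 3052 min.
Regular 44 h 0 min = 2640 min at £14.50/h; overtime 6 h 52 min = 412 min at £21.75/h.
Pay = (2640 × £14.50 + 412 × £21.75) ÷ 60 = £787.35.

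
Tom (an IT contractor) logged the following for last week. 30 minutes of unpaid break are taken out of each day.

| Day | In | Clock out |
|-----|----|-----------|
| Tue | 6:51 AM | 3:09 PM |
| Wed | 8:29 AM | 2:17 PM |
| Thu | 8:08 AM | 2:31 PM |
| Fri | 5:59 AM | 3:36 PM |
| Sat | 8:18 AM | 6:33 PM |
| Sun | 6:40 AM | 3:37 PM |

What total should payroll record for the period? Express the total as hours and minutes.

Tue: 6:51 AM–3:09 PM = 8 h 18 min; less 30 min break → 7 h 48 min
Wed: 8:29 AM–2:17 PM = 5 h 48 min; less 30 min break → 5 h 18 min
Thu: 8:08 AM–2:31 PM = 6 h 23 min; less 30 min break → 5 h 53 min
Fri: 5:59 AM–3:36 PM = 9 h 37 min; less 30 min break → 9 h 7 min
Sat: 8:18 AM–6:33 PM = 10 h 15 min; less 30 min break → 9 h 45 min
Sun: 6:40 AM–3:37 PM = 8 h 57 min; less 30 min break → 8 h 27 min
Total: 7 h 48 min + 5 h 18 min + 5 h 53 min + 9 h 7 min + 9 h 45 min + 8 h 27 min = 46 h 18 min.

46 h 18 min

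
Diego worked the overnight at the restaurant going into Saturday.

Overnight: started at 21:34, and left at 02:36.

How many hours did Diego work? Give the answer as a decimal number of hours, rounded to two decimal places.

Overnight: 21:34 → midnight = 2 h 26 min; midnight → 02:36 = 2 h 36 min; span 5 h 2 min

5.03 hours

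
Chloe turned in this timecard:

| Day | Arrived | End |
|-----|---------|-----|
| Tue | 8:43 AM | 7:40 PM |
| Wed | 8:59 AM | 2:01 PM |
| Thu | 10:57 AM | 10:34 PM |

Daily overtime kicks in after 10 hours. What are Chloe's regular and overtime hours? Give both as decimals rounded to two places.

Regular 25.03 hours, overtime 2.57 hours

Tue: 8:43 AM–7:40 PM = 10 h 57 min
Wed: 8:59 AM–2:01 PM = 5 h 2 min
Thu: 10:57 AM–10:34 PM = 11 h 37 min
Tue reg 10 h 0 min / OT 0 h 57 min; Wed reg 5 h 2 min / OT 0 h 0 min; Thu reg 10 h 0 min / OT 1 h 37 min.
Totals: regular 25 h 2 min, overtime 2 h 34 min.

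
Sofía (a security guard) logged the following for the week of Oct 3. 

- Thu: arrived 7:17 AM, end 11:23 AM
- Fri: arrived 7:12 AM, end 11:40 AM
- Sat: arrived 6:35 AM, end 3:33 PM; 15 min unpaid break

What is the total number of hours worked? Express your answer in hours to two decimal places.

Thu: 7:17 AM–11:23 AM = 4 h 6 min
Fri: 7:12 AM–11:40 AM = 4 h 28 min
Sat: 6:35 AM–3:33 PM = 8 h 58 min; less 15 min break → 8 h 43 min
Total: 4 h 6 min + 4 h 28 min + 8 h 43 min = 17 h 17 min.

17.28 hours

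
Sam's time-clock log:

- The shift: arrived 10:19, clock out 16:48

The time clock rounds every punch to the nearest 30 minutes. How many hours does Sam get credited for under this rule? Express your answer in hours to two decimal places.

6.50 hours

The shift: in 10:19→10:30, out 16:48→17:00; 6 h 30 min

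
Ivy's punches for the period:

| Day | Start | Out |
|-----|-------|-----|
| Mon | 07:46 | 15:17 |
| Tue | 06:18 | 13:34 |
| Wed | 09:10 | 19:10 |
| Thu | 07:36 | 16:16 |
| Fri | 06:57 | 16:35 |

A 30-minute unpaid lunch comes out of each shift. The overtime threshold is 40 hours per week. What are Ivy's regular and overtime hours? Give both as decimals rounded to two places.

Mon: 07:46–15:17 = 7 h 31 min; less 30 min break → 7 h 1 min
Tue: 06:18–13:34 = 7 h 16 min; less 30 min break → 6 h 46 min
Wed: 09:10–19:10 = 10 h 0 min; less 30 min break → 9 h 30 min
Thu: 07:36–16:16 = 8 h 40 min; less 30 min break → 8 h 10 min
Fri: 06:57–16:35 = 9 h 38 min; less 30 min break → 9 h 8 min
Total worked: 40 h 35 min = 40.58 h.
Threshold 40 h → overtime 0 h 35 min, regular 40 h 0 min.

Regular 40.00 hours, overtime 0.58 hours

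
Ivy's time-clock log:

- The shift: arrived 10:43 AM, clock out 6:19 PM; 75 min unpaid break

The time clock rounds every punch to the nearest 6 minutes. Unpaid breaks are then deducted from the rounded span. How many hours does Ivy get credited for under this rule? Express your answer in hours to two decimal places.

6.35 hours

The shift: in 10:43 AM→10:42 AM, out 6:19 PM→6:18 PM; 7 h 36 min − 75 min = 6 h 21 min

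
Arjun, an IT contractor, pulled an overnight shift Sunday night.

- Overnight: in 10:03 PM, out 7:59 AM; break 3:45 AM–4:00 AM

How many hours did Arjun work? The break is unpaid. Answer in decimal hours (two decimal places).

9.68 hours

Overnight: 10:03 PM → midnight = 1 h 57 min; midnight → 7:59 AM = 7 h 59 min; span 9 h 56 min; less 15 min break → 9 h 41 min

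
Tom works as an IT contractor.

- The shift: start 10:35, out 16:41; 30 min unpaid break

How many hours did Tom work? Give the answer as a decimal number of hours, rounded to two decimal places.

The shift: 10:35–16:41 = 6 h 6 min; less 30 min break → 5 h 36 min

5.60 hours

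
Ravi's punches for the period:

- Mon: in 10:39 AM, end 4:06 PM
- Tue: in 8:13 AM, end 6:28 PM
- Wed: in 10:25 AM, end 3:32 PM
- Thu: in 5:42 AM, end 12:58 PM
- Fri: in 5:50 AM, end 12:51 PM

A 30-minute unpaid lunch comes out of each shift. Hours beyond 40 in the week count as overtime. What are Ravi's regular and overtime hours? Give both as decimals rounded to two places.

Mon: 10:39 AM–4:06 PM = 5 h 27 min; less 30 min break → 4 h 57 min
Tue: 8:13 AM–6:28 PM = 10 h 15 min; less 30 min break → 9 h 45 min
Wed: 10:25 AM–3:32 PM = 5 h 7 min; less 30 min break → 4 h 37 min
Thu: 5:42 AM–12:58 PM = 7 h 16 min; less 30 min break → 6 h 46 min
Fri: 5:50 AM–12:51 PM = 7 h 1 min; less 30 min break → 6 h 31 min
Total worked: 32 h 36 min = 32.60 h.
Threshold 40 h → overtime 0 h 0 min, regular 32 h 36 min.

Regular 32.60 hours, overtime 0.00 hours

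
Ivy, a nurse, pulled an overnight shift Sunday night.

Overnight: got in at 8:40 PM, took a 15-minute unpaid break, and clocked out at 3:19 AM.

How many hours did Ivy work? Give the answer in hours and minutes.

6 h 24 min

Overnight: 8:40 PM → midnight = 3 h 20 min; midnight → 3:19 AM = 3 h 19 min; span 6 h 39 min; less 15 min break → 6 h 24 min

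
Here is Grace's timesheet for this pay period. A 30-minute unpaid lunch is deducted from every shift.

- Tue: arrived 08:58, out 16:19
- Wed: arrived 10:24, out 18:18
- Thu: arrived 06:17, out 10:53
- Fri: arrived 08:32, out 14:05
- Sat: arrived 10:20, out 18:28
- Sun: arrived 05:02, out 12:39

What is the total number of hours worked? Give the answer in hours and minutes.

38 h 9 min

Tue: 08:58–16:19 = 7 h 21 min; less 30 min break → 6 h 51 min
Wed: 10:24–18:18 = 7 h 54 min; less 30 min break → 7 h 24 min
Thu: 06:17–10:53 = 4 h 36 min; less 30 min break → 4 h 6 min
Fri: 08:32–14:05 = 5 h 33 min; less 30 min break → 5 h 3 min
Sat: 10:20–18:28 = 8 h 8 min; less 30 min break → 7 h 38 min
Sun: 05:02–12:39 = 7 h 37 min; less 30 min break → 7 h 7 min
Total: 6 h 51 min + 7 h 24 min + 4 h 6 min + 5 h 3 min + 7 h 38 min + 7 h 7 min = 38 h 9 min.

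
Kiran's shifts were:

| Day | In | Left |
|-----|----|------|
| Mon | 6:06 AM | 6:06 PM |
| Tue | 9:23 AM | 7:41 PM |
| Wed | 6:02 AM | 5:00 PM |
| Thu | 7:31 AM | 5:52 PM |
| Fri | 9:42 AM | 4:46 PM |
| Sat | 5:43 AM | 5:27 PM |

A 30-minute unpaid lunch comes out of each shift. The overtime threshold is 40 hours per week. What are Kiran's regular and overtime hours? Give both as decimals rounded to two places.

Mon: 6:06 AM–6:06 PM = 12 h 0 min; less 30 min break → 11 h 30 min
Tue: 9:23 AM–7:41 PM = 10 h 18 min; less 30 min break → 9 h 48 min
Wed: 6:02 AM–5:00 PM = 10 h 58 min; less 30 min break → 10 h 28 min
Thu: 7:31 AM–5:52 PM = 10 h 21 min; less 30 min break → 9 h 51 min
Fri: 9:42 AM–4:46 PM = 7 h 4 min; less 30 min break → 6 h 34 min
Sat: 5:43 AM–5:27 PM = 11 h 44 min; less 30 min break → 11 h 14 min
Total worked: 59 h 25 min = 59.42 h.
Threshold 40 h → overtime 19 h 25 min, regular 40 h 0 min.

Regular 40.00 hours, overtime 19.42 hours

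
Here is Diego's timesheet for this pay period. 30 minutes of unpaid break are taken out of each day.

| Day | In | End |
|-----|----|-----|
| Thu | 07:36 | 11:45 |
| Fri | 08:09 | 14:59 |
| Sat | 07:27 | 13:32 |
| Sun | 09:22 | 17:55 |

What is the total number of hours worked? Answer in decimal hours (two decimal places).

Thu: 07:36–11:45 = 4 h 9 min; less 30 min break → 3 h 39 min
Fri: 08:09–14:59 = 6 h 50 min; less 30 min break → 6 h 20 min
Sat: 07:27–13:32 = 6 h 5 min; less 30 min break → 5 h 35 min
Sun: 09:22–17:55 = 8 h 33 min; less 30 min break → 8 h 3 min
Total: 3 h 39 min + 6 h 20 min + 5 h 35 min + 8 h 3 min = 23 h 37 min.

23.62 hours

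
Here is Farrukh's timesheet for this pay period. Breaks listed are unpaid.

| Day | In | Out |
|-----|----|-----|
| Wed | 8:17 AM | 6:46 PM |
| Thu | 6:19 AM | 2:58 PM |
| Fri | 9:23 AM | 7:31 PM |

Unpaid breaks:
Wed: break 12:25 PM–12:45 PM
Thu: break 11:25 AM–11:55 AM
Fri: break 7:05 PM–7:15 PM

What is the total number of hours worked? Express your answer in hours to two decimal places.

Wed: 8:17 AM–6:46 PM = 10 h 29 min; less 20 min break → 10 h 9 min
Thu: 6:19 AM–2:58 PM = 8 h 39 min; less 30 min break → 8 h 9 min
Fri: 9:23 AM–7:31 PM = 10 h 8 min; less 10 min break → 9 h 58 min
Total: 10 h 9 min + 8 h 9 min + 9 h 58 min = 28 h 16 min.

28.27 hours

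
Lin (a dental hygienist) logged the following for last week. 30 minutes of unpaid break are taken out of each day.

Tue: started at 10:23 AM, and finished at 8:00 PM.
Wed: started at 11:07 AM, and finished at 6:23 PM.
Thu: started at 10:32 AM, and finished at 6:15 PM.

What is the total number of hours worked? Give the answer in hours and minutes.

23 h 6 min

Tue: 10:23 AM–8:00 PM = 9 h 37 min; less 30 min break → 9 h 7 min
Wed: 11:07 AM–6:23 PM = 7 h 16 min; less 30 min break → 6 h 46 min
Thu: 10:32 AM–6:15 PM = 7 h 43 min; less 30 min break → 7 h 13 min
Total: 9 h 7 min + 6 h 46 min + 7 h 13 min = 23 h 6 min.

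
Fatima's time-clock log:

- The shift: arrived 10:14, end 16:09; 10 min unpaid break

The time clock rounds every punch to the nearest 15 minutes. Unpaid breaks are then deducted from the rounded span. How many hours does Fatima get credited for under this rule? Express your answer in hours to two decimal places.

5.83 hours

The shift: in 10:14→10:15, out 16:09→16:15; 6 h 0 min − 10 min = 5 h 50 min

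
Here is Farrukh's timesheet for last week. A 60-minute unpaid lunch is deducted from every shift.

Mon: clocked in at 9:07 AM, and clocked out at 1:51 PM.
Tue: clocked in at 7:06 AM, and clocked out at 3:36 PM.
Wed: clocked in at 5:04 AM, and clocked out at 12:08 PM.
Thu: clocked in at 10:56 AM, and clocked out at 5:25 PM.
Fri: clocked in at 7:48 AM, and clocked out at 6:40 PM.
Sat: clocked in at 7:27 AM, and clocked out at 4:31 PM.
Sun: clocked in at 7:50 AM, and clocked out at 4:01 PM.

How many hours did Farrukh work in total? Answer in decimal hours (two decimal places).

Mon: 9:07 AM–1:51 PM = 4 h 44 min; less 60 min break → 3 h 44 min
Tue: 7:06 AM–3:36 PM = 8 h 30 min; less 60 min break → 7 h 30 min
Wed: 5:04 AM–12:08 PM = 7 h 4 min; less 60 min break → 6 h 4 min
Thu: 10:56 AM–5:25 PM = 6 h 29 min; less 60 min break → 5 h 29 min
Fri: 7:48 AM–6:40 PM = 10 h 52 min; less 60 min break → 9 h 52 min
Sat: 7:27 AM–4:31 PM = 9 h 4 min; less 60 min break → 8 h 4 min
Sun: 7:50 AM–4:01 PM = 8 h 11 min; less 60 min break → 7 h 11 min
Total: 3 h 44 min + 7 h 30 min + 6 h 4 min + 5 h 29 min + 9 h 52 min + 8 h 4 min + 7 h 11 min = 47 h 54 min.

47.90 hours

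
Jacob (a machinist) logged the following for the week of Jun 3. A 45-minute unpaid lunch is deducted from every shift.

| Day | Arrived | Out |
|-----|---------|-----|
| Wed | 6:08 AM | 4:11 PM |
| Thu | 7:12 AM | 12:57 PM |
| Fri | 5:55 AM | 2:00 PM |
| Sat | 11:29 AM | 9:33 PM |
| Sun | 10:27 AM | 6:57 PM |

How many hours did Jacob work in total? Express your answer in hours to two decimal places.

38.70 hours

Wed: 6:08 AM–4:11 PM = 10 h 3 min; less 45 min break → 9 h 18 min
Thu: 7:12 AM–12:57 PM = 5 h 45 min; less 45 min break → 5 h 0 min
Fri: 5:55 AM–2:00 PM = 8 h 5 min; less 45 min break → 7 h 20 min
Sat: 11:29 AM–9:33 PM = 10 h 4 min; less 45 min break → 9 h 19 min
Sun: 10:27 AM–6:57 PM = 8 h 30 min; less 45 min break → 7 h 45 min
Total: 9 h 18 min + 5 h 0 min + 7 h 20 min + 9 h 19 min + 7 h 45 min = 38 h 42 min.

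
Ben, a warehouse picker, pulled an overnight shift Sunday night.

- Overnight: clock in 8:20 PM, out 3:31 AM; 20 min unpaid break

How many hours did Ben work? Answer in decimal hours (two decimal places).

Overnight: 8:20 PM → midnight = 3 h 40 min; midnight → 3:31 AM = 3 h 31 min; span 7 h 11 min; less 20 min break → 6 h 51 min

6.85 hours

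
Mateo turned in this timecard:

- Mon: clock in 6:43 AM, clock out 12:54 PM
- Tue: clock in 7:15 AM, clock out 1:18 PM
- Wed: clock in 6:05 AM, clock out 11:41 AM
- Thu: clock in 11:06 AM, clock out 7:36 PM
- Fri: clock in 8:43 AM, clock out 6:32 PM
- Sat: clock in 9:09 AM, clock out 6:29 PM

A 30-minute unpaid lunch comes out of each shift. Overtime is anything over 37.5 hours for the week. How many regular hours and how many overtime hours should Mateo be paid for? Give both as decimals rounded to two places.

Regular 37.50 hours, overtime 4.98 hours

Mon: 6:43 AM–12:54 PM = 6 h 11 min; less 30 min break → 5 h 41 min
Tue: 7:15 AM–1:18 PM = 6 h 3 min; less 30 min break → 5 h 33 min
Wed: 6:05 AM–11:41 AM = 5 h 36 min; less 30 min break → 5 h 6 min
Thu: 11:06 AM–7:36 PM = 8 h 30 min; less 30 min break → 8 h 0 min
Fri: 8:43 AM–6:32 PM = 9 h 49 min; less 30 min break → 9 h 19 min
Sat: 9:09 AM–6:29 PM = 9 h 20 min; less 30 min break → 8 h 50 min
Total worked: 42 h 29 min = 42.48 h.
Threshold 37.5 h → overtime 4 h 59 min, regular 37 h 30 min.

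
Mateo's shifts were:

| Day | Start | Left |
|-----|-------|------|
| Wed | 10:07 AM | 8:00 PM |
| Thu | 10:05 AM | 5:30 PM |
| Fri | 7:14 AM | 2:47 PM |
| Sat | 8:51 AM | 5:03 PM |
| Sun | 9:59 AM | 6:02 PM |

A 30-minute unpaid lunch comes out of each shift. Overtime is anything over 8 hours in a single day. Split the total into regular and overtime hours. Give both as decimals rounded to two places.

Wed: 10:07 AM–8:00 PM = 9 h 53 min; less 30 min break → 9 h 23 min
Thu: 10:05 AM–5:30 PM = 7 h 25 min; less 30 min break → 6 h 55 min
Fri: 7:14 AM–2:47 PM = 7 h 33 min; less 30 min break → 7 h 3 min
Sat: 8:51 AM–5:03 PM = 8 h 12 min; less 30 min break → 7 h 42 min
Sun: 9:59 AM–6:02 PM = 8 h 3 min; less 30 min break → 7 h 33 min
Wed reg 8 h 0 min / OT 1 h 23 min; Thu reg 6 h 55 min / OT 0 h 0 min; Fri reg 7 h 3 min / OT 0 h 0 min; Sat reg 7 h 42 min / OT 0 h 0 min; Sun reg 7 h 33 min / OT 0 h 0 min.
Totals: regular 37 h 13 min, overtime 1 h 23 min.

Regular 37.22 hours, overtime 1.38 hours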